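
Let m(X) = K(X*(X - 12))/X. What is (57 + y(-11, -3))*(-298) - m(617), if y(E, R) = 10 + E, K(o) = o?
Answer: -17293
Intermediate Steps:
m(X) = -12 + X (m(X) = (X*(X - 12))/X = (X*(-12 + X))/X = -12 + X)
(57 + y(-11, -3))*(-298) - m(617) = (57 + (10 - 11))*(-298) - (-12 + 617) = (57 - 1)*(-298) - 1*605 = 56*(-298) - 605 = -16688 - 605 = -17293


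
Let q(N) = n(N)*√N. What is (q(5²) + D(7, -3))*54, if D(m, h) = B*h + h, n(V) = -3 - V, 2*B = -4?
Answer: -7398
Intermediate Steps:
B = -2 (B = (½)*(-4) = -2)
D(m, h) = -h (D(m, h) = -2*h + h = -h)
q(N) = √N*(-3 - N) (q(N) = (-3 - N)*√N = √N*(-3 - N))
(q(5²) + D(7, -3))*54 = (√(5²)*(-3 - 1*5²) - 1*(-3))*54 = (√25*(-3 - 1*25) + 3)*54 = (5*(-3 - 25) + 3)*54 = (5*(-28) + 3)*54 = (-140 + 3)*54 = -137*54 = -7398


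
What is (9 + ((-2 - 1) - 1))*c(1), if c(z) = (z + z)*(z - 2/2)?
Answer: 0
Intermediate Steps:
c(z) = 2*z*(-1 + z) (c(z) = (2*z)*(z - 2*1/2) = (2*z)*(z - 1) = (2*z)*(-1 + z) = 2*z*(-1 + z))
(9 + ((-2 - 1) - 1))*c(1) = (9 + ((-2 - 1) - 1))*(2*1*(-1 + 1)) = (9 + (-3 - 1))*(2*1*0) = (9 - 4)*0 = 5*0 = 0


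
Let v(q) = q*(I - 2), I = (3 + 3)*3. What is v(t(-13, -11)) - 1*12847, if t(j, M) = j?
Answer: -13055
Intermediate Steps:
I = 18 (I = 6*3 = 18)
v(q) = 16*q (v(q) = q*(18 - 2) = q*16 = 16*q)
v(t(-13, -11)) - 1*12847 = 16*(-13) - 1*12847 = -208 - 12847 = -13055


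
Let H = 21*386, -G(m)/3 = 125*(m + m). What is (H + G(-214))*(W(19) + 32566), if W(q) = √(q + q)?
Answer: 5490822996 + 168606*√38 ≈ 5.4919e+9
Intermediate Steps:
G(m) = -750*m (G(m) = -375*(m + m) = -375*2*m = -750*m)
W(q) = √2*√q (W(q) = √(2*q) = √2*√q)
H = 8106
(H + G(-214))*(W(19) + 32566) = (8106 - 750*(-214))*(√2*√19 + 32566) = (8106 + 160500)*(√38 + 32566) = 168606*(32566 + √38) = 5490822996 + 168606*√38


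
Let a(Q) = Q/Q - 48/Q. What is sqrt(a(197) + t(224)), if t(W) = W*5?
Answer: sqrt(43495433)/197 ≈ 33.478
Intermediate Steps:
t(W) = 5*W
a(Q) = 1 - 48/Q
sqrt(a(197) + t(224)) = sqrt((-48 + 197)/197 + 5*224) = sqrt((1/197)*149 + 1120) = sqrt(149/197 + 1120) = sqrt(220789/197) = sqrt(43495433)/197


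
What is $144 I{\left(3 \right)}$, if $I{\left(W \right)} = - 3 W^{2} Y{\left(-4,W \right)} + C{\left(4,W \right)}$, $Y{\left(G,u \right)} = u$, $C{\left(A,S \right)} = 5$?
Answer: $-10944$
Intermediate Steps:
$I{\left(W \right)} = 5 - 3 W^{3}$ ($I{\left(W \right)} = - 3 W^{2} W + 5 = - 3 W^{3} + 5 = 5 - 3 W^{3}$)
$144 I{\left(3 \right)} = 144 \left(5 - 3 \cdot 3^{3}\right) = 144 \left(5 - 81\right) = 144 \left(-76\right) = -10944$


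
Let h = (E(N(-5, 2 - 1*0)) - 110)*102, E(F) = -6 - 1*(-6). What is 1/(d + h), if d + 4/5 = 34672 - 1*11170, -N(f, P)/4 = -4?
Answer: 5/61406 ≈ 8.1425e-5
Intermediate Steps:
N(f, P) = 16 (N(f, P) = -4*(-4) = 16)
E(F) = 0 (E(F) = -6 + 6 = 0)
h = -11220 (h = (0 - 110)*102 = -110*102 = -11220)
d = 117506/5 (d = -⅘ + (34672 - 1*11170) = -⅘ + (34672 - 11170) = -⅘ + 23502 = 117506/5 ≈ 23501.)
1/(d + h) = 1/(117506/5 - 11220) = 1/(61406/5) = 5/61406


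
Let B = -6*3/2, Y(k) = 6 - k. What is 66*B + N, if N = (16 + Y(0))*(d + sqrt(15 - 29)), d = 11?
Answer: -352 + 22*I*sqrt(14) ≈ -352.0 + 82.316*I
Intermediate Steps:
N = 242 + 22*I*sqrt(14) (N = (16 + (6 - 1*0))*(11 + sqrt(15 - 29)) = (16 + (6 + 0))*(11 + sqrt(-14)) = (16 + 6)*(11 + I*sqrt(14)) = 22*(11 + I*sqrt(14)) = 242 + 22*I*sqrt(14) ≈ 242.0 + 82.316*I)
B = -9 (B = -18*1/2 = -9)
66*B + N = 66*(-9) + (242 + 22*I*sqrt(14)) = -594 + (242 + 22*I*sqrt(14)) = -352 + 22*I*sqrt(14)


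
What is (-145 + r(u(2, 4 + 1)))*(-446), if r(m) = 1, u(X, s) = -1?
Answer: 64224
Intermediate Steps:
(-145 + r(u(2, 4 + 1)))*(-446) = (-145 + 1)*(-446) = -144*(-446) = 64224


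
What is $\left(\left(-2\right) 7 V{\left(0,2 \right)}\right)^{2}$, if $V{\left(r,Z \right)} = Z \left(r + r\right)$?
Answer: $0$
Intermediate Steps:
$V{\left(r,Z \right)} = 2 Z r$ ($V{\left(r,Z \right)} = Z 2 r = 2 Z r$)
$\left(\left(-2\right) 7 V{\left(0,2 \right)}\right)^{2} = \left(\left(-2\right) 7 \cdot 2 \cdot 2 \cdot 0\right)^{2} = \left(\left(-14\right) 0\right)^{2} = 0^{2} = 0$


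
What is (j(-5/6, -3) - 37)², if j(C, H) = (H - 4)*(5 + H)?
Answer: 2601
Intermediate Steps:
j(C, H) = (-4 + H)*(5 + H)
(j(-5/6, -3) - 37)² = ((-20 - 3 + (-3)²) - 37)² = ((-20 - 3 + 9) - 37)² = (-14 - 37)² = (-51)² = 2601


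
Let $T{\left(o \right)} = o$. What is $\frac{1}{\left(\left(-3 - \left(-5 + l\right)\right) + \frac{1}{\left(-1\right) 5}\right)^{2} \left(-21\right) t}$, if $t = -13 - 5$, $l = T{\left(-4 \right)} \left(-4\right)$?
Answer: $\frac{25}{1905498} \approx 1.312 \cdot 10^{-5}$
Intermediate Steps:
$l = 16$ ($l = \left(-4\right) \left(-4\right) = 16$)
$t = -18$ ($t = -13 - 5 = -18$)
$\frac{1}{\left(\left(-3 - \left(-5 + l\right)\right) + \frac{1}{\left(-1\right) 5}\right)^{2} \left(-21\right) t} = \frac{1}{\left(\left(-3 - \left(-5 + 16\right)\right) + \frac{1}{\left(-1\right) 5}\right)^{2} \left(-21\right) \left(-18\right)} = \frac{1}{\left(\left(-3 - 11\right) + \frac{1}{-5}\right)^{2} \left(-21\right) \left(-18\right)} = \frac{1}{\left(\left(-3 - 11\right) - \frac{1}{5}\right)^{2} \left(-21\right) \left(-18\right)} = \frac{1}{\left(-14 - \frac{1}{5}\right)^{2} \left(-21\right) \left(-18\right)} = \frac{1}{\left(- \frac{71}{5}\right)^{2} \left(-21\right) \left(-18\right)} = \frac{1}{\frac{5041}{25} \left(-21\right) \left(-18\right)} = \frac{1}{\left(- \frac{105861}{25}\right) \left(-18\right)} = \frac{1}{\frac{1905498}{25}} = \frac{25}{1905498}$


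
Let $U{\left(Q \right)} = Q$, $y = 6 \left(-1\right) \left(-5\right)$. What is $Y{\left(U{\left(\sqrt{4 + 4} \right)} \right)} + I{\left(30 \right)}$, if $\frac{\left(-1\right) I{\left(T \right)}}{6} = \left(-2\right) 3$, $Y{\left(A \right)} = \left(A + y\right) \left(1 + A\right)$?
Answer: $74 + 62 \sqrt{2} \approx 161.68$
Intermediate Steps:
$y = 30$ ($y = \left(-6\right) \left(-5\right) = 30$)
$Y{\left(A \right)} = \left(1 + A\right) \left(30 + A\right)$ ($Y{\left(A \right)} = \left(A + 30\right) \left(1 + A\right) = \left(30 + A\right) \left(1 + A\right) = \left(1 + A\right) \left(30 + A\right)$)
$I{\left(T \right)} = 36$ ($I{\left(T \right)} = - 6 \left(\left(-2\right) 3\right) = \left(-6\right) \left(-6\right) = 36$)
$Y{\left(U{\left(\sqrt{4 + 4} \right)} \right)} + I{\left(30 \right)} = \left(30 + \left(\sqrt{4 + 4}\right)^{2} + 31 \sqrt{4 + 4}\right) + 36 = \left(30 + \left(\sqrt{8}\right)^{2} + 31 \sqrt{8}\right) + 36 = \left(30 + \left(2 \sqrt{2}\right)^{2} + 31 \cdot 2 \sqrt{2}\right) + 36 = \left(30 + 8 + 62 \sqrt{2}\right) + 36 = \left(38 + 62 \sqrt{2}\right) + 36 = 74 + 62 \sqrt{2}$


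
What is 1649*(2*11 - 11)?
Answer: 18139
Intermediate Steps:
1649*(2*11 - 11) = 1649*(22 - 11) = 1649*11 = 18139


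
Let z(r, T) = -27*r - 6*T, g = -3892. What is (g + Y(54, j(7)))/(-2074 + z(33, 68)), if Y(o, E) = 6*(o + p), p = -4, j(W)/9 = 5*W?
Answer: 3592/3373 ≈ 1.0649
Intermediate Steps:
j(W) = 45*W (j(W) = 9*(5*W) = 45*W)
Y(o, E) = -24 + 6*o (Y(o, E) = 6*(o - 4) = 6*(-4 + o) = -24 + 6*o)
(g + Y(54, j(7)))/(-2074 + z(33, 68)) = (-3892 + (-24 + 6*54))/(-2074 + (-27*33 - 6*68)) = (-3892 + (-24 + 324))/(-2074 + (-891 - 408)) = (-3892 + 300)/(-2074 - 1299) = -3592/(-3373) = -3592*(-1/3373) = 3592/3373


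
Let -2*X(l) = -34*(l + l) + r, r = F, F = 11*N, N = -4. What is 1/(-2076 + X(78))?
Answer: 1/598 ≈ 0.0016722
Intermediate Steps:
F = -44 (F = 11*(-4) = -44)
r = -44
X(l) = 22 + 34*l (X(l) = -(-34*(l + l) - 44)/2 = -(-68*l - 44)/2 = -(-44 - 68*l)/2 = 22 + 34*l)
1/(-2076 + X(78)) = 1/(-2076 + (22 + 34*78)) = 1/(-2076 + (22 + 2652)) = 1/(-2076 + 2674) = 1/598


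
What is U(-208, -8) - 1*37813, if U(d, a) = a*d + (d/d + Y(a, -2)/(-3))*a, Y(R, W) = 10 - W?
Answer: -36125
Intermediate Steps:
U(d, a) = -3*a + a*d (U(d, a) = a*d + (d/d + (10 - 1*(-2))/(-3))*a = a*d + (1 + (10 + 2)*(-1/3))*a = a*d + (1 + 12*(-1/3))*a = a*d + (1 - 4)*a = a*d - 3*a = -3*a + a*d)
U(-208, -8) - 1*37813 = -8*(-3 - 208) - 1*37813 = -8*(-211) - 37813 = 1688 - 37813 = -36125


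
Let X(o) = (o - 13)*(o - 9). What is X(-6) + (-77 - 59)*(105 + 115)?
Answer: -29635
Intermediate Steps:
X(o) = (-13 + o)*(-9 + o)
X(-6) + (-77 - 59)*(105 + 115) = (117 + (-6)² - 22*(-6)) + (-77 - 59)*(105 + 115) = (117 + 36 + 132) - 136*220 = 285 - 29920 = -29635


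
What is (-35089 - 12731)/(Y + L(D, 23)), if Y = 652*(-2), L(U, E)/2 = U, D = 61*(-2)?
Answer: 3985/129 ≈ 30.891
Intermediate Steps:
D = -122
L(U, E) = 2*U
Y = -1304
(-35089 - 12731)/(Y + L(D, 23)) = (-35089 - 12731)/(-1304 + 2*(-122)) = -47820/(-1304 - 244) = -47820/(-1548) = -47820*(-1/1548) = 3985/129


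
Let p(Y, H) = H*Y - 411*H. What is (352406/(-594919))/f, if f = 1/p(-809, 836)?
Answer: 359425927520/594919 ≈ 6.0416e+5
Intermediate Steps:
p(Y, H) = -411*H + H*Y
f = -1/1019920 (f = 1/(836*(-411 - 809)) = 1/(836*(-1220)) = 1/(-1019920) = -1/1019920 ≈ -9.8047e-7)
(352406/(-594919))/f = (352406/(-594919))/(-1/1019920) = (352406*(-1/594919))*(-1019920) = -352406/594919*(-1019920) = 359425927520/594919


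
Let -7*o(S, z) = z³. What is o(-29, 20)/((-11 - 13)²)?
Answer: -125/63 ≈ -1.9841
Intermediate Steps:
o(S, z) = -z³/7
o(-29, 20)/((-11 - 13)²) = (-⅐*20³)/((-11 - 13)²) = (-⅐*8000)/((-24)²) = -8000/7/576 = -8000/7*1/576 = -125/63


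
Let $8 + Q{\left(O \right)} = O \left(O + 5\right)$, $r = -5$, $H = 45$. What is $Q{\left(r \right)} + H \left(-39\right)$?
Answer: $-1763$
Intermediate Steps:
$Q{\left(O \right)} = -8 + O \left(5 + O\right)$ ($Q{\left(O \right)} = -8 + O \left(O + 5\right) = -8 + O \left(5 + O\right)$)
$Q{\left(r \right)} + H \left(-39\right) = \left(-8 + \left(-5\right)^{2} + 5 \left(-5\right)\right) + 45 \left(-39\right) = \left(-8 + 25 - 25\right) - 1755 = -8 - 1755 = -1763$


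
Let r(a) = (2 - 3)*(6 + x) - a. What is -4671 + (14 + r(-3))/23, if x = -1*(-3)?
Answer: -107425/23 ≈ -4670.6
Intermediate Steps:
x = 3
r(a) = -9 - a (r(a) = (2 - 3)*(6 + 3) - a = -1*9 - a = -9 - a)
-4671 + (14 + r(-3))/23 = -4671 + (14 + (-9 - 1*(-3)))/23 = -4671 + (14 + (-9 + 3))/23 = -4671 + (14 - 6)/23 = -4671 + (1/23)*8 = -4671 + 8/23 = -107425/23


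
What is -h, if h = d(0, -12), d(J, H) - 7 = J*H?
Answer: -7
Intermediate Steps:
d(J, H) = 7 + H*J (d(J, H) = 7 + J*H = 7 + H*J)
h = 7 (h = 7 - 12*0 = 7 + 0 = 7)
-h = -1*7 = -7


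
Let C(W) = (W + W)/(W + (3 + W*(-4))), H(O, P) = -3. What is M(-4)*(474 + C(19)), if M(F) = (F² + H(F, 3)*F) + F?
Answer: 102232/9 ≈ 11359.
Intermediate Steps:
C(W) = 2*W/(3 - 3*W) (C(W) = (2*W)/(W + (3 - 4*W)) = (2*W)/(3 - 3*W) = 2*W/(3 - 3*W))
M(F) = F² - 2*F (M(F) = (F² - 3*F) + F = F² - 2*F)
M(-4)*(474 + C(19)) = (-4*(-2 - 4))*(474 - 2*19/(-3 + 3*19)) = (-4*(-6))*(474 - 2*19/(-3 + 57)) = 24*(474 - 2*19/54) = 24*(474 - 2*19*1/54) = 24*(474 - 19/27) = 24*(12779/27) = 102232/9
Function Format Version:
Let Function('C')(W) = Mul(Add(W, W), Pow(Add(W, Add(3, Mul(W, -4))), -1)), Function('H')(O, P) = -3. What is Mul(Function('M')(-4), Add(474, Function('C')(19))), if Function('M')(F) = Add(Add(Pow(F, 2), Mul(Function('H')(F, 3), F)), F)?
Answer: Rational(102232, 9) ≈ 11359.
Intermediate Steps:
Function('C')(W) = Mul(2, W, Pow(Add(3, Mul(-3, W)), -1)) (Function('C')(W) = Mul(Mul(2, W), Pow(Add(W, Add(3, Mul(-4, W))), -1)) = Mul(Mul(2, W), Pow(Add(3, Mul(-3, W)), -1)) = Mul(2, W, Pow(Add(3, Mul(-3, W)), -1)))
Function('M')(F) = Add(Pow(F, 2), Mul(-2, F)) (Function('M')(F) = Add(Add(Pow(F, 2), Mul(-3, F)), F) = Add(Pow(F, 2), Mul(-2, F)))
Mul(Function('M')(-4), Add(474, Function('C')(19))) = Mul(Mul(-4, Add(-2, -4)), Add(474, Mul(-2, 19, Pow(Add(-3, Mul(3, 19)), -1)))) = Mul(Mul(-4, -6), Add(474, Mul(-2, 19, Pow(Add(-3, 57), -1)))) = Mul(24, Add(474, Mul(-2, 19, Pow(54, -1)))) = Mul(24, Add(474, Mul(-2, 19, Rational(1, 54)))) = Mul(24, Add(474, Rational(-19, 27))) = Mul(24, Rational(12779, 27)) = Rational(102232, 9)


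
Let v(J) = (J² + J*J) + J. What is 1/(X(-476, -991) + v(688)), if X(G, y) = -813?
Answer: 1/946563 ≈ 1.0565e-6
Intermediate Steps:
v(J) = J + 2*J² (v(J) = (J² + J²) + J = 2*J² + J = J + 2*J²)
1/(X(-476, -991) + v(688)) = 1/(-813 + 688*(1 + 2*688)) = 1/(-813 + 688*(1 + 1376)) = 1/(-813 + 688*1377) = 1/(-813 + 947376) = 1/946563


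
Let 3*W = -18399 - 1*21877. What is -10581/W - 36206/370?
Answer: -723243973/7451060 ≈ -97.066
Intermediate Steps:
W = -40276/3 (W = (-18399 - 1*21877)/3 = (-18399 - 21877)/3 = (1/3)*(-40276) = -40276/3 ≈ -13425.)
-10581/W - 36206/370 = -10581/(-40276/3) - 36206/370 = -10581*(-3/40276) - 36206*1/370 = 31743/40276 - 18103/185 = -723243973/7451060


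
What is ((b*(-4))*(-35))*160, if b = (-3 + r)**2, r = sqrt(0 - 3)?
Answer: 134400 - 134400*I*sqrt(3) ≈ 1.344e+5 - 2.3279e+5*I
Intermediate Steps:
r = I*sqrt(3) (r = sqrt(-3) = I*sqrt(3) ≈ 1.732*I)
b = (-3 + I*sqrt(3))**2 ≈ 6.0 - 10.392*I
((b*(-4))*(-35))*160 = (((3 - I*sqrt(3))**2*(-4))*(-35))*160 = (-4*(3 - I*sqrt(3))**2*(-35))*160 = (140*(3 - I*sqrt(3))**2)*160 = 22400*(3 - I*sqrt(3))**2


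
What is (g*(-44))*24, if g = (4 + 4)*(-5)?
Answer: 42240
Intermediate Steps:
g = -40 (g = 8*(-5) = -40)
(g*(-44))*24 = -40*(-44)*24 = 1760*24 = 42240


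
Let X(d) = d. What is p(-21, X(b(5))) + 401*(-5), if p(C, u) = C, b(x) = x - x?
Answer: -2026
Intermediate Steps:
b(x) = 0
p(-21, X(b(5))) + 401*(-5) = -21 + 401*(-5) = -21 - 2005 = -2026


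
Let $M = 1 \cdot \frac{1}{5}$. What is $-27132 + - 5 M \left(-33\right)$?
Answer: $-27099$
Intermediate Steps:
$M = \frac{1}{5}$ ($M = 1 \cdot \frac{1}{5} = \frac{1}{5} \approx 0.2$)
$-27132 + - 5 M \left(-33\right) = -27132 + \left(-5\right) \frac{1}{5} \left(-33\right) = -27132 - -33 = -27132 + 33 = -27099$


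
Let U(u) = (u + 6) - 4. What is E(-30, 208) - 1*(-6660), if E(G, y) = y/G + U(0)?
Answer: 99826/15 ≈ 6655.1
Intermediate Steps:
U(u) = 2 + u (U(u) = (6 + u) - 4 = 2 + u)
E(G, y) = 2 + y/G (E(G, y) = y/G + (2 + 0) = y/G + 2 = 2 + y/G)
E(-30, 208) - 1*(-6660) = (2 + 208/(-30)) - 1*(-6660) = (2 + 208*(-1/30)) + 6660 = (2 - 104/15) + 6660 = -74/15 + 6660 = 99826/15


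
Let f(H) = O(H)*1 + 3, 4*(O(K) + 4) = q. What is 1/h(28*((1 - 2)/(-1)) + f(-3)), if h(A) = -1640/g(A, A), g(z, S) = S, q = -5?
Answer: -103/6560 ≈ -0.015701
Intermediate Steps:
O(K) = -21/4 (O(K) = -4 + (¼)*(-5) = -4 - 5/4 = -21/4)
f(H) = -9/4 (f(H) = -21/4*1 + 3 = -21/4 + 3 = -9/4)
h(A) = -1640/A
1/h(28*((1 - 2)/(-1)) + f(-3)) = 1/(-1640/(28*((1 - 2)/(-1)) - 9/4)) = 1/(-1640/(28*(-1*(-1)) - 9/4)) = 1/(-1640/(28*1 - 9/4)) = 1/(-1640/(28 - 9/4)) = 1/(-1640/103/4) = 1/(-1640*4/103) = 1/(-6560/103) = -103/6560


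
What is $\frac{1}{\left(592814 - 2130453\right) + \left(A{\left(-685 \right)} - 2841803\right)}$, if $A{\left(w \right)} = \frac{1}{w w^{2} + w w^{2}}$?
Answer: $- \frac{642838250}{2815272831256501} \approx -2.2834 \cdot 10^{-7}$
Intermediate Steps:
$A{\left(w \right)} = \frac{1}{2 w^{3}}$ ($A{\left(w \right)} = \frac{1}{w^{3} + w^{3}} = \frac{1}{2 w^{3}}$)
$\frac{1}{\left(592814 - 2130453\right) + \left(A{\left(-685 \right)} - 2841803\right)} = \frac{1}{\left(592814 - 2130453\right) - \left(2841803 - \frac{1}{2 \left(-321419125\right)}\right)} = \frac{1}{\left(592814 - 2130453\right) + \left(\frac{1}{2} \left(- \frac{1}{321419125}\right) - 2841803\right)} = \frac{1}{-1537639 - \frac{1826819667364751}{642838250}} = \frac{1}{- \frac{2815272831256501}{642838250}} = - \frac{642838250}{2815272831256501}$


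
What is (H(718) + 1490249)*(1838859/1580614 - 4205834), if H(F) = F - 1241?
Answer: -707385565390657753/112901 ≈ -6.2655e+12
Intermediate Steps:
H(F) = -1241 + F
(H(718) + 1490249)*(1838859/1580614 - 4205834) = ((-1241 + 718) + 1490249)*(1838859/1580614 - 4205834) = (-523 + 1490249)*(1838859*(1/1580614) - 4205834) = 1489726*(1838859/1580614 - 4205834) = 1489726*(-6647798263217/1580614) = -707385565390657753/112901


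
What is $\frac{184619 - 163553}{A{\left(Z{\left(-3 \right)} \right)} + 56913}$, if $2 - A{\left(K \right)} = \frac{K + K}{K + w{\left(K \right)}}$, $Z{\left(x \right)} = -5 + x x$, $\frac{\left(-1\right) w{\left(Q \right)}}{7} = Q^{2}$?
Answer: $\frac{568782}{1536707} \approx 0.37013$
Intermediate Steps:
$w{\left(Q \right)} = - 7 Q^{2}$
$Z{\left(x \right)} = -5 + x^{2}$
$A{\left(K \right)} = 2 - \frac{2 K}{K - 7 K^{2}}$ ($A{\left(K \right)} = 2 - \frac{K + K}{K - 7 K^{2}} = 2 - \frac{2 K}{K - 7 K^{2}}$)
$\frac{184619 - 163553}{A{\left(Z{\left(-3 \right)} \right)} + 56913} = \frac{184619 - 163553}{\frac{14 \left(-5 + \left(-3\right)^{2}\right)}{-1 + 7 \left(-5 + \left(-3\right)^{2}\right)} + 56913} = \frac{21066}{\frac{14 \left(-5 + 9\right)}{-1 + 7 \left(-5 + 9\right)} + 56913} = \frac{21066}{14 \cdot 4 \frac{1}{-1 + 7 \cdot 4} + 56913} = \frac{21066}{14 \cdot 4 \frac{1}{-1 + 28} + 56913} = \frac{21066}{14 \cdot 4 \cdot \frac{1}{27} + 56913} = \frac{21066}{\frac{56}{27} + 56913} = \frac{21066}{\frac{1536707}{27}} = 21066 \cdot \frac{27}{1536707} = \frac{568782}{1536707}$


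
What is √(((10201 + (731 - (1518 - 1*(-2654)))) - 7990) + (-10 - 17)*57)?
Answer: I*√2769 ≈ 52.621*I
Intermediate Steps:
√(((10201 + (731 - (1518 - 1*(-2654)))) - 7990) + (-10 - 17)*57) = √(((10201 + (731 - (1518 + 2654))) - 7990) - 27*57) = √(((10201 + (731 - 1*4172)) - 7990) - 1539) = √(((10201 + (731 - 4172)) - 7990) - 1539) = √(((10201 - 3441) - 7990) - 1539) = √((6760 - 7990) - 1539) = √(-1230 - 1539) = √(-2769) = I*√2769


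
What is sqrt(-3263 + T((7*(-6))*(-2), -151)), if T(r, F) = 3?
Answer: 2*I*sqrt(815) ≈ 57.096*I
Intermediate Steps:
sqrt(-3263 + T((7*(-6))*(-2), -151)) = sqrt(-3263 + 3) = sqrt(-3260) = 2*I*sqrt(815)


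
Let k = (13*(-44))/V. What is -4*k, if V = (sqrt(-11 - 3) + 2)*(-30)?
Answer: -1144/135 + 572*I*sqrt(14)/135 ≈ -8.4741 + 15.854*I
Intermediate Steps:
V = -60 - 30*I*sqrt(14) (V = (sqrt(-14) + 2)*(-30) = (I*sqrt(14) + 2)*(-30) = (2 + I*sqrt(14))*(-30) = -60 - 30*I*sqrt(14) ≈ -60.0 - 112.25*I)
k = -572/(-60 - 30*I*sqrt(14)) (k = (13*(-44))/(-60 - 30*I*sqrt(14)) = -572/(-60 - 30*I*sqrt(14)) ≈ 2.1185 - 3.9634*I)
-4*k = -4*(286/135 - 143*I*sqrt(14)/135) = -1144/135 + 572*I*sqrt(14)/135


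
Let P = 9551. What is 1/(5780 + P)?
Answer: 1/15331 ≈ 6.5227e-5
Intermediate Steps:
1/(5780 + P) = 1/(5780 + 9551) = 1/15331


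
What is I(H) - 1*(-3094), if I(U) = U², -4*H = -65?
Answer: 53729/16 ≈ 3358.1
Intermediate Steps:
H = 65/4 (H = -¼*(-65) = 65/4 ≈ 16.250)
I(H) - 1*(-3094) = (65/4)² - 1*(-3094) = 4225/16 + 3094 = 53729/16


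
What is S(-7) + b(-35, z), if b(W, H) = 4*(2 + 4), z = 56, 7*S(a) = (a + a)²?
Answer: 52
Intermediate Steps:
S(a) = 4*a²/7 (S(a) = (a + a)²/7 = (2*a)²/7 = (4*a²)/7 = 4*a²/7)
b(W, H) = 24 (b(W, H) = 4*6 = 24)
S(-7) + b(-35, z) = (4/7)*(-7)² + 24 = (4/7)*49 + 24 = 28 + 24 = 52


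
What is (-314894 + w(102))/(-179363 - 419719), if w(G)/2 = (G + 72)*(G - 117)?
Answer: 160057/299541 ≈ 0.53434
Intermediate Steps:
w(G) = 2*(-117 + G)*(72 + G) (w(G) = 2*((G + 72)*(G - 117)) = 2*((72 + G)*(-117 + G)) = 2*((-117 + G)*(72 + G)) = 2*(-117 + G)*(72 + G))
(-314894 + w(102))/(-179363 - 419719) = (-314894 + (-16848 - 90*102 + 2*102²))/(-179363 - 419719) = (-314894 + (-16848 - 9180 + 2*10404))/(-599082) = (-314894 + (-16848 - 9180 + 20808))*(-1/599082) = (-314894 - 5220)*(-1/599082) = -320114*(-1/599082) = 160057/299541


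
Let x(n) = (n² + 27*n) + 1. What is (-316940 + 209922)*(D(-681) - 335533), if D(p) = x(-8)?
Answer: 35924230312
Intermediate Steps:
x(n) = 1 + n² + 27*n
D(p) = -151 (D(p) = 1 + (-8)² + 27*(-8) = 1 + 64 - 216 = -151)
(-316940 + 209922)*(D(-681) - 335533) = (-316940 + 209922)*(-151 - 335533) = -107018*(-335684) = 35924230312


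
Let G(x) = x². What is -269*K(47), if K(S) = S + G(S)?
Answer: -606864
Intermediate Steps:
K(S) = S + S²
-269*K(47) = -12643*(1 + 47) = -12643*48 = -269*2256 = -606864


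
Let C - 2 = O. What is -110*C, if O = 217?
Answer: -24090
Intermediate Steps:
C = 219 (C = 2 + 217 = 219)
-110*C = -110*219 = -24090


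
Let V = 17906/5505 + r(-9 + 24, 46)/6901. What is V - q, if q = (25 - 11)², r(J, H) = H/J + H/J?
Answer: -1464487582/7598001 ≈ -192.75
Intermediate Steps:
r(J, H) = 2*H/J
q = 196 (q = 14² = 196)
V = 24720614/7598001 (V = 17906/5505 + (2*46/(-9 + 24))/6901 = 17906*(1/5505) + (2*46/15)*(1/6901) = 17906/5505 + (2*46*(1/15))*(1/6901) = 17906/5505 + (92/15)*(1/6901) = 17906/5505 + 92/103515 = 24720614/7598001 ≈ 3.2536)
V - q = 24720614/7598001 - 1*196 = 24720614/7598001 - 196 = -1464487582/7598001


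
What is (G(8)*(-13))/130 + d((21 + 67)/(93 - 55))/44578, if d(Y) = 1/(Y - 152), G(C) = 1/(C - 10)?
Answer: 31694863/633899160 ≈ 0.050000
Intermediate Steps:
G(C) = 1/(-10 + C)
d(Y) = 1/(-152 + Y)
(G(8)*(-13))/130 + d((21 + 67)/(93 - 55))/44578 = (-13/(-10 + 8))/130 + 1/(-152 + (21 + 67)/(93 - 55)*44578) = (-13/(-2))*(1/130) + (1/44578)/(-152 + 88/38) = -½*(-13)*(1/130) + (1/44578)/(-152 + 88*(1/38)) = (13/2)*(1/130) + (1/44578)/(-152 + 44/19) = 1/20 + (1/44578)/(-2844/19) = 1/20 - 19/2844*1/44578 = 1/20 - 19/126779832 = 31694863/633899160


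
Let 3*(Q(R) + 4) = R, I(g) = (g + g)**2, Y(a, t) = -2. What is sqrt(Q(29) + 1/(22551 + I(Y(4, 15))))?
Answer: sqrt(25972947042)/67701 ≈ 2.3805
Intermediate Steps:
I(g) = 4*g**2 (I(g) = (2*g)**2 = 4*g**2)
Q(R) = -4 + R/3
sqrt(Q(29) + 1/(22551 + I(Y(4, 15)))) = sqrt((-4 + (1/3)*29) + 1/(22551 + 4*(-2)**2)) = sqrt((-4 + 29/3) + 1/(22551 + 4*4)) = sqrt(17/3 + 1/(22551 + 16)) = sqrt(17/3 + 1/22567) = sqrt(383642/67701) = sqrt(25972947042)/67701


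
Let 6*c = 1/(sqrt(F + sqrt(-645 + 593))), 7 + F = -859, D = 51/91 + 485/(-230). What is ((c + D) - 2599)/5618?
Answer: -10885895/23516948 + sqrt(2)/(67416*sqrt(-433 + I*sqrt(13))) ≈ -0.4629 - 1.0081e-6*I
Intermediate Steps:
D = -6481/4186 (D = 51*(1/91) + 485*(-1/230) = 51/91 - 97/46 = -6481/4186 ≈ -1.5483)
F = -866 (F = -7 - 859 = -866)
c = 1/(6*sqrt(-866 + 2*I*sqrt(13))) (c = 1/(6*(sqrt(-866 + sqrt(-645 + 593)))) = 1/(6*(sqrt(-866 + sqrt(-52)))) = 1/(6*(sqrt(-866 + 2*I*sqrt(13)))) = 1/(6*sqrt(-866 + 2*I*sqrt(13))) ≈ 2.3579e-5 - 0.0056634*I)
((c + D) - 2599)/5618 = ((sqrt(2)/(12*sqrt(-433 + I*sqrt(13))) - 6481/4186) - 2599)/5618 = ((-6481/4186 + sqrt(2)/(12*sqrt(-433 + I*sqrt(13)))) - 2599)*(1/5618) = (-10885895/4186 + sqrt(2)/(12*sqrt(-433 + I*sqrt(13))))*(1/5618) = -10885895/23516948 + sqrt(2)/(67416*sqrt(-433 + I*sqrt(13)))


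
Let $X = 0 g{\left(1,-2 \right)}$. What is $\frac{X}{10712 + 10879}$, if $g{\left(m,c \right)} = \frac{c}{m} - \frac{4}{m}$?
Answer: $0$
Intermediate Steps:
$g{\left(m,c \right)} = - \frac{4}{m} + \frac{c}{m}$
$X = 0$ ($X = 0 \frac{-4 - 2}{1} = 0 \cdot 1 \left(-6\right) = 0 \left(-6\right) = 0$)
$\frac{X}{10712 + 10879} = \frac{0}{10712 + 10879} = \frac{0}{21591} = 0 \cdot \frac{1}{21591} = 0$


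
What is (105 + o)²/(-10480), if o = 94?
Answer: -39601/10480 ≈ -3.7787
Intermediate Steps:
(105 + o)²/(-10480) = (105 + 94)²/(-10480) = 199²*(-1/10480) = 39601*(-1/10480) = -39601/10480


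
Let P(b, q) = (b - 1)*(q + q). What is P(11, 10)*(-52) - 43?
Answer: -10443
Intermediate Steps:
P(b, q) = 2*q*(-1 + b) (P(b, q) = (-1 + b)*(2*q) = 2*q*(-1 + b))
P(11, 10)*(-52) - 43 = (2*10*(-1 + 11))*(-52) - 43 = (2*10*10)*(-52) - 43 = 200*(-52) - 43 = -10400 - 43 = -10443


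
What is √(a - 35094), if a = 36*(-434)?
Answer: I*√50718 ≈ 225.21*I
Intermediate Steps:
a = -15624
√(a - 35094) = √(-15624 - 35094) = √(-50718) = I*√50718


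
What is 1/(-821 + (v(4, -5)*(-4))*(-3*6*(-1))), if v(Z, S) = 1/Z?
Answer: -1/839 ≈ -0.0011919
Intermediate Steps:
1/(-821 + (v(4, -5)*(-4))*(-3*6*(-1))) = 1/(-821 + (-4/4)*(-3*6*(-1))) = 1/(-821 + ((1/4)*(-4))*(-18*(-1))) = 1/(-821 - 1*18) = 1/(-821 - 18) = 1/(-839) = -1/839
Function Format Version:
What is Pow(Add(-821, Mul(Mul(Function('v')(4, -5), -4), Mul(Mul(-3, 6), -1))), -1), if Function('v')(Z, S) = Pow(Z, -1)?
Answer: Rational(-1, 839) ≈ -0.0011919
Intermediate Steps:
Pow(Add(-821, Mul(Mul(Function('v')(4, -5), -4), Mul(Mul(-3, 6), -1))), -1) = Pow(Add(-821, Mul(Mul(Pow(4, -1), -4), Mul(Mul(-3, 6), -1))), -1) = Pow(Add(-821, Mul(Mul(Rational(1, 4), -4), Mul(-18, -1))), -1) = Pow(Add(-821, Mul(-1, 18)), -1) = Pow(Add(-821, -18), -1) = Pow(-839, -1) = Rational(-1, 839)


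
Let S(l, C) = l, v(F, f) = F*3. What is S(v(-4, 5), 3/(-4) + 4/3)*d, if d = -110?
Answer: 1320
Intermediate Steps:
v(F, f) = 3*F
S(v(-4, 5), 3/(-4) + 4/3)*d = (3*(-4))*(-110) = -12*(-110) = 1320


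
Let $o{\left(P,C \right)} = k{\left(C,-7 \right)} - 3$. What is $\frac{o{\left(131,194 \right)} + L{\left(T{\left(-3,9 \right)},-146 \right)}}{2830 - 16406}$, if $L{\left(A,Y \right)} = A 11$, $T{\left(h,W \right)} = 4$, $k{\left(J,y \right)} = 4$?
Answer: $- \frac{45}{13576} \approx -0.0033147$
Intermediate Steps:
$o{\left(P,C \right)} = 1$ ($o{\left(P,C \right)} = 4 - 3 = 1$)
$L{\left(A,Y \right)} = 11 A$
$\frac{o{\left(131,194 \right)} + L{\left(T{\left(-3,9 \right)},-146 \right)}}{2830 - 16406} = \frac{1 + 11 \cdot 4}{2830 - 16406} = \frac{1 + 44}{-13576} = 45 \left(- \frac{1}{13576}\right) = - \frac{45}{13576}$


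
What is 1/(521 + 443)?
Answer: 1/964 ≈ 0.0010373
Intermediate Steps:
1/(521 + 443) = 1/964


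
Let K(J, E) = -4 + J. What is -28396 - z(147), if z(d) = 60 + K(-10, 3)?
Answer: -28442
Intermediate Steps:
z(d) = 46 (z(d) = 60 + (-4 - 10) = 60 - 14 = 46)
-28396 - z(147) = -28396 - 1*46 = -28396 - 46 = -28442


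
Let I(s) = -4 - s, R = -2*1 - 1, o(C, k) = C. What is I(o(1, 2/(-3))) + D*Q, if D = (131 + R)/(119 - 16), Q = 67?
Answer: 8061/103 ≈ 78.262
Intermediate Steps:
R = -3 (R = -2 - 1 = -3)
D = 128/103 (D = (131 - 3)/(119 - 16) = 128/103 ≈ 1.2427)
I(o(1, 2/(-3))) + D*Q = (-4 - 1*1) + (128/103)*67 = (-4 - 1) + 8576/103 = -5 + 8576/103 = 8061/103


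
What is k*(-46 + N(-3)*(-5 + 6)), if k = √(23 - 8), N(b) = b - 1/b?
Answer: -146*√15/3 ≈ -188.49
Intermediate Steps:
k = √15 ≈ 3.8730
k*(-46 + N(-3)*(-5 + 6)) = √15*(-46 + (-3 - 1/(-3))*(-5 + 6)) = √15*(-46 + (-3 - 1*(-⅓))*1) = √15*(-46 + (-3 + ⅓)*1) = √15*(-46 - 8/3*1) = √15*(-46 - 8/3) = √15*(-146/3) = -146*√15/3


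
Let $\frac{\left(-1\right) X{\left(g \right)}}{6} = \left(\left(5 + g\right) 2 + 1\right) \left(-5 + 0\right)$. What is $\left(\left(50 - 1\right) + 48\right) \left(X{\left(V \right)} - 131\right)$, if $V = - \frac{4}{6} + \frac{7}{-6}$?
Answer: $8633$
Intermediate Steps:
$V = - \frac{11}{6}$ ($V = \left(-4\right) \frac{1}{6} + 7 \left(- \frac{1}{6}\right) = - \frac{2}{3} - \frac{7}{6} = - \frac{11}{6} \approx -1.8333$)
$X{\left(g \right)} = 330 + 60 g$ ($X{\left(g \right)} = - 6 \left(\left(5 + g\right) 2 + 1\right) \left(-5 + 0\right) = - 6 \left(\left(10 + 2 g\right) + 1\right) \left(-5\right) = - 6 \left(11 + 2 g\right) \left(-5\right) = - 6 \left(-55 - 10 g\right) = 330 + 60 g$)
$\left(\left(50 - 1\right) + 48\right) \left(X{\left(V \right)} - 131\right) = \left(\left(50 - 1\right) + 48\right) \left(\left(330 + 60 \left(- \frac{11}{6}\right)\right) - 131\right) = \left(49 + 48\right) \left(\left(330 - 110\right) - 131\right) = 97 \left(220 - 131\right) = 97 \cdot 89 = 8633$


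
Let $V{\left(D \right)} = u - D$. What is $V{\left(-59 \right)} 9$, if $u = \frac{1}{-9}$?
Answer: $530$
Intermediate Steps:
$u = - \frac{1}{9} \approx -0.11111$
$V{\left(D \right)} = - \frac{1}{9} - D$
$V{\left(-59 \right)} 9 = \left(- \frac{1}{9} - -59\right) 9 = \left(- \frac{1}{9} + 59\right) 9 = \frac{530}{9} \cdot 9 = 530$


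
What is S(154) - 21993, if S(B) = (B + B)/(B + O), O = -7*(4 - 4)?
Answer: -21991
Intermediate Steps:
O = 0 (O = -7*0 = 0)
S(B) = 2 (S(B) = (B + B)/(B + 0) = (2*B)/B = 2)
S(154) - 21993 = 2 - 21993 = -21991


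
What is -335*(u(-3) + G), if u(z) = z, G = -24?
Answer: 9045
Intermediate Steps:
-335*(u(-3) + G) = -335*(-3 - 24) = -335*(-27) = 9045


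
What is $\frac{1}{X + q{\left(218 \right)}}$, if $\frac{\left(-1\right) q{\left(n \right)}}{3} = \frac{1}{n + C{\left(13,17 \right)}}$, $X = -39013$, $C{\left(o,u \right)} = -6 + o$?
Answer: $- \frac{75}{2925976} \approx -2.5632 \cdot 10^{-5}$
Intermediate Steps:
$q{\left(n \right)} = - \frac{3}{7 + n}$ ($q{\left(n \right)} = - \frac{3}{n + \left(-6 + 13\right)} = - \frac{3}{n + 7} = - \frac{3}{7 + n}$)
$\frac{1}{X + q{\left(218 \right)}} = \frac{1}{-39013 - \frac{3}{7 + 218}} = \frac{1}{-39013 - \frac{3}{225}} = \frac{1}{-39013 - \frac{1}{75}} = \frac{1}{- \frac{2925976}{75}} = - \frac{75}{2925976}$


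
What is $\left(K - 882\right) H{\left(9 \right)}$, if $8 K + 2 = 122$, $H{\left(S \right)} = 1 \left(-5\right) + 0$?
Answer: $4335$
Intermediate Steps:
$H{\left(S \right)} = -5$ ($H{\left(S \right)} = -5 + 0 = -5$)
$K = 15$ ($K = - \frac{1}{4} + \frac{1}{8} \cdot 122 = - \frac{1}{4} + \frac{61}{4} = 15$)
$\left(K - 882\right) H{\left(9 \right)} = \left(15 - 882\right) \left(-5\right) = \left(-867\right) \left(-5\right) = 4335$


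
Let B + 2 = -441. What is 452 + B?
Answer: 9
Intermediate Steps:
B = -443 (B = -2 - 441 = -443)
452 + B = 452 - 443 = 9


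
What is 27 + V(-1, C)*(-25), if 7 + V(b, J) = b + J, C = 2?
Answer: 177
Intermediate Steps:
V(b, J) = -7 + J + b (V(b, J) = -7 + (b + J) = -7 + (J + b) = -7 + J + b)
27 + V(-1, C)*(-25) = 27 + (-7 + 2 - 1)*(-25) = 27 - 6*(-25) = 27 + 150 = 177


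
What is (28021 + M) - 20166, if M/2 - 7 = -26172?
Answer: -44475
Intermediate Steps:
M = -52330 (M = 14 + 2*(-26172) = 14 - 52344 = -52330)
(28021 + M) - 20166 = (28021 - 52330) - 20166 = -24309 - 20166 = -44475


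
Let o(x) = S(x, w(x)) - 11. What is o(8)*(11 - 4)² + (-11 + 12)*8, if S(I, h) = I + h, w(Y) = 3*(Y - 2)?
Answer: 743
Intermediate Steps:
w(Y) = -6 + 3*Y (w(Y) = 3*(-2 + Y) = -6 + 3*Y)
o(x) = -17 + 4*x (o(x) = (x + (-6 + 3*x)) - 11 = (-6 + 4*x) - 11 = -17 + 4*x)
o(8)*(11 - 4)² + (-11 + 12)*8 = (-17 + 4*8)*(11 - 4)² + (-11 + 12)*8 = (-17 + 32)*7² + 1*8 = 15*49 + 8 = 735 + 8 = 743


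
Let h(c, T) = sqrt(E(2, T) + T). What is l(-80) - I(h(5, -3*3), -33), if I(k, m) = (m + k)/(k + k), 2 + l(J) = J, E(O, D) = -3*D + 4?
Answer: -165/2 + 3*sqrt(22)/4 ≈ -78.982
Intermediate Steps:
E(O, D) = 4 - 3*D
l(J) = -2 + J
h(c, T) = sqrt(4 - 2*T) (h(c, T) = sqrt((4 - 3*T) + T) = sqrt(4 - 2*T))
I(k, m) = (k + m)/(2*k) (I(k, m) = (k + m)/((2*k)) = (k + m)*(1/(2*k)) = (k + m)/(2*k))
l(-80) - I(h(5, -3*3), -33) = (-2 - 80) - (sqrt(4 - (-6)*3) - 33)/(2*(sqrt(4 - (-6)*3))) = -82 - (sqrt(4 - 2*(-9)) - 33)/(2*(sqrt(4 - 2*(-9)))) = -82 - (sqrt(4 + 18) - 33)/(2*(sqrt(4 + 18))) = -82 - (sqrt(22) - 33)/(2*(sqrt(22))) = -82 - sqrt(22)/22*(-33 + sqrt(22))/2 = -82 - sqrt(22)*(-33 + sqrt(22))/44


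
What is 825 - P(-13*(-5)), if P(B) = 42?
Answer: 783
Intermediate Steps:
825 - P(-13*(-5)) = 825 - 1*42 = 825 - 42 = 783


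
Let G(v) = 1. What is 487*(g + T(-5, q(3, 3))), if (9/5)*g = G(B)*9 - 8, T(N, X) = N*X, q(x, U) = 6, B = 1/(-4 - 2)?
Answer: -129055/9 ≈ -14339.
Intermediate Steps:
B = -⅙ (B = 1/(-6) = -⅙ ≈ -0.16667)
g = 5/9 (g = 5*(1*9 - 8)/9 = 5*(9 - 8)/9 = (5/9)*1 = 5/9 ≈ 0.55556)
487*(g + T(-5, q(3, 3))) = 487*(5/9 - 5*6) = 487*(5/9 - 30) = 487*(-265/9) = -129055/9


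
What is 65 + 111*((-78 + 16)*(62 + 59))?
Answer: -832657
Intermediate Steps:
65 + 111*((-78 + 16)*(62 + 59)) = 65 + 111*(-62*121) = 65 + 111*(-7502) = 65 - 832722 = -832657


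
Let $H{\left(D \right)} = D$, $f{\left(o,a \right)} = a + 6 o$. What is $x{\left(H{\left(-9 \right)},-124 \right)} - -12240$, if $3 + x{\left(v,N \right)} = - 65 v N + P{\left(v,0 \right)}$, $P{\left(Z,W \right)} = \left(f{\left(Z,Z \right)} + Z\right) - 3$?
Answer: $-60378$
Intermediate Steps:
$P{\left(Z,W \right)} = -3 + 8 Z$ ($P{\left(Z,W \right)} = \left(\left(Z + 6 Z\right) + Z\right) - 3 = \left(7 Z + Z\right) - 3 = 8 Z - 3 = -3 + 8 Z$)
$x{\left(v,N \right)} = -6 + 8 v - 65 N v$ ($x{\left(v,N \right)} = -3 + \left(- 65 v N + \left(-3 + 8 v\right)\right) = -3 - \left(3 - 8 v + 65 N v\right) = -6 + 8 v - 65 N v$)
$x{\left(H{\left(-9 \right)},-124 \right)} - -12240 = \left(-6 + 8 \left(-9\right) - \left(-8060\right) \left(-9\right)\right) - -12240 = \left(-6 - 72 - 72540\right) + 12240 = -72618 + 12240 = -60378$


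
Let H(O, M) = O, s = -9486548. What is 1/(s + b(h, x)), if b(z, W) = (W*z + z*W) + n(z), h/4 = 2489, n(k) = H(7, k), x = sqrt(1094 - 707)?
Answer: -9486541/89841019387753 - 59736*sqrt(43)/89841019387753 ≈ -1.0995e-7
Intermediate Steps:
x = 3*sqrt(43) (x = sqrt(387) = 3*sqrt(43) ≈ 19.672)
n(k) = 7
h = 9956 (h = 4*2489 = 9956)
b(z, W) = 7 + 2*W*z (b(z, W) = (W*z + z*W) + 7 = (W*z + W*z) + 7 = 2*W*z + 7 = 7 + 2*W*z)
1/(s + b(h, x)) = 1/(-9486548 + (7 + 2*(3*sqrt(43))*9956)) = 1/(-9486548 + (7 + 59736*sqrt(43))) = 1/(-9486541 + 59736*sqrt(43))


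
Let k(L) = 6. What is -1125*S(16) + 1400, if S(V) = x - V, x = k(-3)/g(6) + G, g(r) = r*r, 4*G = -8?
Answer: 42925/2 ≈ 21463.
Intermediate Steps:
G = -2 (G = (1/4)*(-8) = -2)
g(r) = r**2
x = -11/6 (x = 6/(6**2) - 2 = 6/36 - 2 = 6*(1/36) - 2 = 1/6 - 2 = -11/6 ≈ -1.8333)
S(V) = -11/6 - V
-1125*S(16) + 1400 = -1125*(-11/6 - 1*16) + 1400 = -1125*(-11/6 - 16) + 1400 = -1125*(-107/6) + 1400 = 40125/2 + 1400 = 42925/2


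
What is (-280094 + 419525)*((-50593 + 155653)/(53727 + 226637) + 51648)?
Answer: 29691308444319/4123 ≈ 7.2014e+9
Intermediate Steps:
(-280094 + 419525)*((-50593 + 155653)/(53727 + 226637) + 51648) = 139431*(105060/280364 + 51648) = 139431*(105060*(1/280364) + 51648) = 139431*(1545/4123 + 51648) = 139431*(212946249/4123) = 29691308444319/4123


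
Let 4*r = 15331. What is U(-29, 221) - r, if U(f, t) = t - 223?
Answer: -15339/4 ≈ -3834.8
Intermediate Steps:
U(f, t) = -223 + t
r = 15331/4 (r = (1/4)*15331 = 15331/4 ≈ 3832.8)
U(-29, 221) - r = (-223 + 221) - 1*15331/4 = -2 - 15331/4 = -15339/4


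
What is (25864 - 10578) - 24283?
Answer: -8997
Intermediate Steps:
(25864 - 10578) - 24283 = 15286 - 24283 = -8997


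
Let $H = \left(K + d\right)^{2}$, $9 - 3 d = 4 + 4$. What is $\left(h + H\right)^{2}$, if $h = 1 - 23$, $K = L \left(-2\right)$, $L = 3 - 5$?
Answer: $\frac{841}{81} \approx 10.383$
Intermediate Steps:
$d = \frac{1}{3}$ ($d = 3 - \frac{4 + 4}{3} = 3 - \frac{8}{3} = \frac{1}{3} \approx 0.33333$)
$L = -2$
$K = 4$ ($K = \left(-2\right) \left(-2\right) = 4$)
$H = \frac{169}{9}$ ($H = \left(4 + \frac{1}{3}\right)^{2} = \left(\frac{13}{3}\right)^{2} = \frac{169}{9} \approx 18.778$)
$h = -22$ ($h = 1 - 23 = -22$)
$\left(h + H\right)^{2} = \left(-22 + \frac{169}{9}\right)^{2} = \left(- \frac{29}{9}\right)^{2} = \frac{841}{81}$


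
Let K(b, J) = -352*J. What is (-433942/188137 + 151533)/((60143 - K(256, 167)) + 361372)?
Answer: 28508530079/90362012963 ≈ 0.31549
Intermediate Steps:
(-433942/188137 + 151533)/((60143 - K(256, 167)) + 361372) = (-433942/188137 + 151533)/((60143 - (-352)*167) + 361372) = (-433942*1/188137 + 151533)/((60143 - 1*(-58784)) + 361372) = (-433942/188137 + 151533)/((60143 + 58784) + 361372) = 28508530079/(188137*(118927 + 361372)) = (28508530079/188137)/480299 = (28508530079/188137)*(1/480299) = 28508530079/90362012963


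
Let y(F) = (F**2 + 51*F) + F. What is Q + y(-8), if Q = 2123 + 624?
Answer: 2395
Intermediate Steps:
Q = 2747
y(F) = F**2 + 52*F
Q + y(-8) = 2747 - 8*(52 - 8) = 2747 - 8*44 = 2747 - 352 = 2395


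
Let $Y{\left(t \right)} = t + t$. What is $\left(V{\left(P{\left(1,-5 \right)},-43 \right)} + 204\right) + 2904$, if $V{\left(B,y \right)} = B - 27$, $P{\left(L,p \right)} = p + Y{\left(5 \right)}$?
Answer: $3086$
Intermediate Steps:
$Y{\left(t \right)} = 2 t$
$P{\left(L,p \right)} = 10 + p$ ($P{\left(L,p \right)} = p + 2 \cdot 5 = p + 10 = 10 + p$)
$V{\left(B,y \right)} = -27 + B$
$\left(V{\left(P{\left(1,-5 \right)},-43 \right)} + 204\right) + 2904 = \left(\left(-27 + \left(10 - 5\right)\right) + 204\right) + 2904 = \left(\left(-27 + 5\right) + 204\right) + 2904 = \left(-22 + 204\right) + 2904 = 182 + 2904 = 3086$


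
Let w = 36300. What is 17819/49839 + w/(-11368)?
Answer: -401647327/141642438 ≈ -2.8356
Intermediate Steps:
17819/49839 + w/(-11368) = 17819/49839 + 36300/(-11368) = 17819*(1/49839) + 36300*(-1/11368) = 17819/49839 - 9075/2842 = -401647327/141642438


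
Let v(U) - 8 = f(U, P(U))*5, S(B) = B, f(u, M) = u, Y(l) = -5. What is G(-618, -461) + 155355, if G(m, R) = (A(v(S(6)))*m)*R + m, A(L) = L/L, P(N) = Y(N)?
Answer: 439635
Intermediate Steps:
P(N) = -5
v(U) = 8 + 5*U (v(U) = 8 + U*5 = 8 + 5*U)
A(L) = 1
G(m, R) = m + R*m (G(m, R) = (1*m)*R + m = m*R + m = R*m + m = m + R*m)
G(-618, -461) + 155355 = -618*(1 - 461) + 155355 = -618*(-460) + 155355 = 284280 + 155355 = 439635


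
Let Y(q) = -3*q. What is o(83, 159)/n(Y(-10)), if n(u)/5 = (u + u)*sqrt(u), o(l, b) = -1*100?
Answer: -sqrt(30)/90 ≈ -0.060858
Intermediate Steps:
o(l, b) = -100
n(u) = 10*u**(3/2) (n(u) = 5*((u + u)*sqrt(u)) = 5*((2*u)*sqrt(u)) = 5*(2*u**(3/2)) = 10*u**(3/2))
o(83, 159)/n(Y(-10)) = -100*sqrt(30)/9000 = -sqrt(30)/90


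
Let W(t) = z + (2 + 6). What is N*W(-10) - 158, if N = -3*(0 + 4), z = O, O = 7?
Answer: -338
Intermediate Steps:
z = 7
N = -12 (N = -3*4 = -12)
W(t) = 15 (W(t) = 7 + (2 + 6) = 7 + 8 = 15)
N*W(-10) - 158 = -12*15 - 158 = -180 - 158 = -338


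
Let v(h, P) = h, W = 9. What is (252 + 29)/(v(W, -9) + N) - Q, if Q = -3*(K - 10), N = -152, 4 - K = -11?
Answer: 1864/143 ≈ 13.035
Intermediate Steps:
K = 15 (K = 4 - 1*(-11) = 4 + 11 = 15)
Q = -15 (Q = -3*(15 - 10) = -3*5 = -15)
(252 + 29)/(v(W, -9) + N) - Q = (252 + 29)/(9 - 152) - 1*(-15) = 281/(-143) + 15 = 281*(-1/143) + 15 = -281/143 + 15 = 1864/143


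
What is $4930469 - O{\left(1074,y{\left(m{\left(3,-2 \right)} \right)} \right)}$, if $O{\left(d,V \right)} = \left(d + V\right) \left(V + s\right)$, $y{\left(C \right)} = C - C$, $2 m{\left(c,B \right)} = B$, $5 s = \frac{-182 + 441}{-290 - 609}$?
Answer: $\frac{22162736321}{4495} \approx 4.9305 \cdot 10^{6}$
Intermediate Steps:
$s = - \frac{259}{4495}$ ($s = \frac{\left(-182 + 441\right) \frac{1}{-290 - 609}}{5} = \frac{259 \frac{1}{-899}}{5} = \frac{259 \left(- \frac{1}{899}\right)}{5} = \frac{1}{5} \left(- \frac{259}{899}\right) = - \frac{259}{4495} \approx -0.05762$)
$m{\left(c,B \right)} = \frac{B}{2}$
$y{\left(C \right)} = 0$
$O{\left(d,V \right)} = \left(- \frac{259}{4495} + V\right) \left(V + d\right)$ ($O{\left(d,V \right)} = \left(d + V\right) \left(V - \frac{259}{4495}\right) = \left(V + d\right) \left(- \frac{259}{4495} + V\right) = \left(- \frac{259}{4495} + V\right) \left(V + d\right)$)
$4930469 - O{\left(1074,y{\left(m{\left(3,-2 \right)} \right)} \right)} = 4930469 - \left(0^{2} - 0 - \frac{278166}{4495} + 0 \cdot 1074\right) = 4930469 - \left(0 + 0 - \frac{278166}{4495} + 0\right) = 4930469 - - \frac{278166}{4495} = 4930469 + \frac{278166}{4495} = \frac{22162736321}{4495}$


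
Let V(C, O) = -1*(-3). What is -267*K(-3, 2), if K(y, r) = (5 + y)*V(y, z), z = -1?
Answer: -1602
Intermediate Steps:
V(C, O) = 3
K(y, r) = 15 + 3*y (K(y, r) = (5 + y)*3 = 15 + 3*y)
-267*K(-3, 2) = -267*(15 + 3*(-3)) = -267*(15 - 9) = -267*6 = -1602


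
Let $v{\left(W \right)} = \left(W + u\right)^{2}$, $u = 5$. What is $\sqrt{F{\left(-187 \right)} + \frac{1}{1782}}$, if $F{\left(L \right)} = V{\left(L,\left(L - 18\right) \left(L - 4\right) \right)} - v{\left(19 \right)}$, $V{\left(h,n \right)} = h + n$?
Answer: $\frac{\sqrt{1505119990}}{198} \approx 195.94$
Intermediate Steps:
$v{\left(W \right)} = \left(5 + W\right)^{2}$ ($v{\left(W \right)} = \left(W + 5\right)^{2} = \left(5 + W\right)^{2}$)
$F{\left(L \right)} = -576 + L + \left(-18 + L\right) \left(-4 + L\right)$ ($F{\left(L \right)} = \left(L + \left(L - 18\right) \left(L - 4\right)\right) - \left(5 + 19\right)^{2} = \left(L + \left(-18 + L\right) \left(-4 + L\right)\right) - 24^{2} = \left(L + \left(-18 + L\right) \left(-4 + L\right)\right) - 576 = -576 + L + \left(-18 + L\right) \left(-4 + L\right)$)
$\sqrt{F{\left(-187 \right)} + \frac{1}{1782}} = \sqrt{\left(-504 + \left(-187\right)^{2} - -3927\right) + \frac{1}{1782}} = \sqrt{\left(-504 + 34969 + 3927\right) + \frac{1}{1782}} = \sqrt{38392 + \frac{1}{1782}} = \sqrt{\frac{68414545}{1782}} = \frac{\sqrt{1505119990}}{198}$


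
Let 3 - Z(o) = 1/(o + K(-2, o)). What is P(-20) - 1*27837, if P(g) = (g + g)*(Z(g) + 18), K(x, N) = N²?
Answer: -544861/19 ≈ -28677.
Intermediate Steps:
Z(o) = 3 - 1/(o + o²)
P(g) = 2*g*(18 + (-1 + 3*g + 3*g²)/(g*(1 + g))) (P(g) = (g + g)*((-1 + 3*g + 3*g²)/(g*(1 + g)) + 18) = (2*g)*(18 + (-1 + 3*g + 3*g²)/(g*(1 + g))) = 2*g*(18 + (-1 + 3*g + 3*g²)/(g*(1 + g))))
P(-20) - 1*27837 = 2*(-1 + 21*(-20) + 21*(-20)²)/(1 - 20) - 1*27837 = 2*(-1 - 420 + 21*400)/(-19) - 27837 = 2*(-1/19)*(-1 - 420 + 8400) - 27837 = 2*(-1/19)*7979 - 27837 = -15958/19 - 27837 = -544861/19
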